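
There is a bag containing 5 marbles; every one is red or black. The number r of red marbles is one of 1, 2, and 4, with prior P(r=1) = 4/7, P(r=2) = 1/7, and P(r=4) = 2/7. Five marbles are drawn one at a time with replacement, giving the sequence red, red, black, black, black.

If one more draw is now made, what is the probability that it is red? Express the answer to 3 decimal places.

0.303

The likelihood of the observed sequence under each hypothesis: P(data | r = 1) = (1/5)(1/5)(4/5)(4/5)(4/5) = 0.02048; P(data | r = 2) = (2/5)(2/5)(3/5)(3/5)(3/5) = 0.03456; P(data | r = 4) = (4/5)(4/5)(1/5)(1/5)(1/5) = 0.00512.
The prior-weighted likelihoods are 4/7 · 0.02048 = 0.011703, 1/7 · 0.03456 = 0.0049371, 2/7 · 0.00512 = 0.0014629; with total 0.018103.
The posterior is then P(r = 1 | data) = 0.64646, P(r = 2 | data) = 0.27273, P(r = 4 | data) = 0.080808.
Averaging over the posterior, P(red next | data) = (1/5)(0.64646) + (2/5)(0.27273) + (4/5)(0.080808) = 0.30303.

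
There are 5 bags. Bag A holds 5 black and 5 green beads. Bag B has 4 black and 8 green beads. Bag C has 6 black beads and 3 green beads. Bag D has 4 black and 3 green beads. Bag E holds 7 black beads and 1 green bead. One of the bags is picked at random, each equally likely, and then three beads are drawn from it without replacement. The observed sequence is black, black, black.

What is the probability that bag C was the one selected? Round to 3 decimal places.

Compute the likelihood of the observed sequence for each case: P(data | bag A) = (5/10)(4/9)(3/8) = 0.083333; P(data | bag B) = (4/12)(3/11)(2/10) = 0.018182; P(data | bag C) = (6/9)(5/8)(4/7) = 0.2381; P(data | bag D) = (4/7)(3/6)(2/5) = 0.11429; P(data | bag E) = (7/8)(6/7)(5/6) = 0.625.
The prior-weighted likelihoods are 1/5 · 0.083333 = 0.016667, 1/5 · 0.018182 = 0.0036364, 1/5 · 0.2381 = 0.047619, 1/5 · 0.11429 = 0.022857, 1/5 · 0.625 = 0.125; with total 0.21578.
Hence P(bag C | data) = (0.047619) / (0.21578) = 0.22068.

0.221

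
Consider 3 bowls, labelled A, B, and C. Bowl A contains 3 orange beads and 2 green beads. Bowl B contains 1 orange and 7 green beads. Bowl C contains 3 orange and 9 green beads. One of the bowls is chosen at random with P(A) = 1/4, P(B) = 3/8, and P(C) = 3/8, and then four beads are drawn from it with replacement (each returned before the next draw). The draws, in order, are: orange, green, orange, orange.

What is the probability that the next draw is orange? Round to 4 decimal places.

Under each hypothesis, the probability of the observed sequence is: P(data | bowl A) = (3/5)(2/5)(3/5)(3/5) = 0.0864; P(data | bowl B) = (1/8)(7/8)(1/8)(1/8) = 0.001709; P(data | bowl C) = (3/12)(9/12)(3/12)(3/12) = 0.011719.
Multiplying each by its prior: 1/4 · 0.0864 = 0.0216, 3/8 · 0.001709 = 0.00064087, 3/8 · 0.011719 = 0.0043945; summing to 0.026635.
Normalising, the posterior is P(bowl A | data) = 0.81095, P(bowl B | data) = 0.024061, P(bowl C | data) = 0.16499.
The predictive probability is P(orange next | data) = (3/5)(0.81095) + (1/8)(0.024061) + (1/4)(0.16499) = 0.53083.

0.5308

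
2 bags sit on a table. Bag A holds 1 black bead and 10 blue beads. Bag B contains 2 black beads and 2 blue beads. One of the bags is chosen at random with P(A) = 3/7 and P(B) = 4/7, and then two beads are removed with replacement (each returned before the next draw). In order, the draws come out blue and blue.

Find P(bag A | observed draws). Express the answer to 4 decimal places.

0.7126

Compute the likelihood of the observed sequence for each case: P(data | bag A) = (10/11)(10/11) = 100/121; P(data | bag B) = (2/4)(2/4) = 1/4.
Multiplying each by its prior: 3/7 · 100/121 = 300/847, 4/7 · 1/4 = 1/7; these sum to 421/847.
Hence P(bag A | data) = (300/847) / (421/847) = 300/421.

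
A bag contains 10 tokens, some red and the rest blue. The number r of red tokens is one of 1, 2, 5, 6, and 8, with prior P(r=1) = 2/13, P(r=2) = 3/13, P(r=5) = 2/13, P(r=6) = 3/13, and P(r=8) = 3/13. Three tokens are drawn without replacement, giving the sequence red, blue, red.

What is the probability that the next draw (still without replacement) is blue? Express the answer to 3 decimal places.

0.386

Under each hypothesis, the probability of the observed sequence is: P(data | r = 1) = (1/10)(9/9)(0/8) = 0; P(data | r = 2) = (2/10)(8/9)(1/8) = 1/45; P(data | r = 5) = (5/10)(5/9)(4/8) = 5/36; P(data | r = 6) = (6/10)(4/9)(5/8) = 1/6; P(data | r = 8) = (8/10)(2/9)(7/8) = 7/45.
Weighting by the prior gives 2/13 · 0 = 0, 3/13 · 1/45 = 1/195, 2/13 · 5/36 = 5/234, 3/13 · 1/6 = 1/26, 3/13 · 7/45 = 7/195; summing to 59/585.
The posterior is then P(r = 1 | data) = 0, P(r = 2 | data) = 3/59, P(r = 5 | data) = 25/118, P(r = 6 | data) = 45/118, P(r = 8 | data) = 21/59.
Averaging over the posterior, P(blue next | data) = (1)(3/59) + (4/7)(25/118) + (3/7)(45/118) + (1/7)(21/59) = 319/826.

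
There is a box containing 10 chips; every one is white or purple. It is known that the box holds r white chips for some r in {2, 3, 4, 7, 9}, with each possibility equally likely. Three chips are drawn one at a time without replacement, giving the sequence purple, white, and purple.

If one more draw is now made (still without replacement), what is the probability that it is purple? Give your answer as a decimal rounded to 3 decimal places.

Under each hypothesis, the probability of the observed sequence is: P(data | r = 2) = (8/10)(2/9)(7/8) = 7/45; P(data | r = 3) = (7/10)(3/9)(6/8) = 7/40; P(data | r = 4) = (6/10)(4/9)(5/8) = 1/6; P(data | r = 7) = (3/10)(7/9)(2/8) = 7/120; P(data | r = 9) = (1/10)(9/9)(0/8) = 0.
Weighting by the prior gives 1/5 · 7/45 = 7/225, 1/5 · 7/40 = 7/200, 1/5 · 1/6 = 1/30, 1/5 · 7/120 = 7/600, 1/5 · 0 = 0; summing to 1/9.
Dividing through by the total gives posterior P(r = 2 | data) = 7/25, P(r = 3 | data) = 63/200, P(r = 4 | data) = 3/10, P(r = 7 | data) = 21/200, P(r = 9 | data) = 0.
Averaging over the posterior, P(purple next | data) = (6/7)(7/25) + (5/7)(63/200) + (4/7)(3/10) + (1/7)(21/200) = 114/175.

0.651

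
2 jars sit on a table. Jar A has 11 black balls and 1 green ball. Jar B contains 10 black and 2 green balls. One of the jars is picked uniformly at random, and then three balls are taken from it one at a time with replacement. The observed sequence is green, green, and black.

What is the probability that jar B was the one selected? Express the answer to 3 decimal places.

0.784

The likelihood of the observed sequence under each hypothesis: P(data | jar A) = (1/12)(1/12)(11/12) = 0.0063657; P(data | jar B) = (2/12)(2/12)(10/12) = 0.023148.
The prior-weighted likelihoods are 1/2 · 0.0063657 = 0.0031829, 1/2 · 0.023148 = 0.011574; these sum to 0.014757.
By Bayes' rule, P(jar B | data) = (0.011574) / (0.014757) = 0.78431.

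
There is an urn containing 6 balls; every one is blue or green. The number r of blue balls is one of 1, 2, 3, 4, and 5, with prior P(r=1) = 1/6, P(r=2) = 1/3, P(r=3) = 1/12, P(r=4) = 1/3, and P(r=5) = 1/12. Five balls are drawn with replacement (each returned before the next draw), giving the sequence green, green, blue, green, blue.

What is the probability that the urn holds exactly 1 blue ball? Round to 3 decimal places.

Under each hypothesis, the probability of the observed sequence is: P(data | r = 1) = (5/6)(5/6)(1/6)(5/6)(1/6) = 0.016075; P(data | r = 2) = (4/6)(4/6)(2/6)(4/6)(2/6) = 0.032922; P(data | r = 3) = (3/6)(3/6)(3/6)(3/6)(3/6) = 0.03125; P(data | r = 4) = (2/6)(2/6)(4/6)(2/6)(4/6) = 0.016461; P(data | r = 5) = (1/6)(1/6)(5/6)(1/6)(5/6) = 0.003215.
Weighting by the prior gives 1/6 · 0.016075 = 0.0026792, 1/3 · 0.032922 = 0.010974, 1/12 · 0.03125 = 0.0026042, 1/3 · 0.016461 = 0.005487, 1/12 · 0.003215 = 0.00026792; these sum to 0.022012.
So P(r = 1 | data) = (0.0026792) / (0.022012) = 0.12171.

0.122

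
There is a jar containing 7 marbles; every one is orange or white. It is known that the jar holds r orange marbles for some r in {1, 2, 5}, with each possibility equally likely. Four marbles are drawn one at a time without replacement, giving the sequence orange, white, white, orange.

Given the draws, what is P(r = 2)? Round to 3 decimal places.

0.500

For each hypothesis, P(data | H) works out to: P(data | r = 1) = (1/7)(6/6)(5/5)(0/4) = 0; P(data | r = 2) = (2/7)(5/6)(4/5)(1/4) = 1/21; P(data | r = 5) = (5/7)(2/6)(1/5)(4/4) = 1/21.
The prior-weighted likelihoods are 1/3 · 0 = 0, 1/3 · 1/21 = 1/63, 1/3 · 1/21 = 1/63; with total 2/63.
So P(r = 2 | data) = (1/63) / (2/63) = 1/2.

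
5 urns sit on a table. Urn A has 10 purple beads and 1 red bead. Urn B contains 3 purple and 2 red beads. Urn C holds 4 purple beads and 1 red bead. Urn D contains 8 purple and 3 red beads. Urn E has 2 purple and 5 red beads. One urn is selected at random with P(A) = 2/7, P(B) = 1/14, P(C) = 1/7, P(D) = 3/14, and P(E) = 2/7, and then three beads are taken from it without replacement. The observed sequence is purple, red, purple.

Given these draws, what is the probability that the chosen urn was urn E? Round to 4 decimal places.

0.1145

The likelihood of the observed sequence under each hypothesis: P(data | urn A) = (10/11)(1/10)(9/9) = 0.090909; P(data | urn B) = (3/5)(2/4)(2/3) = 0.2; P(data | urn C) = (4/5)(1/4)(3/3) = 0.2; P(data | urn D) = (8/11)(3/10)(7/9) = 0.1697; P(data | urn E) = (2/7)(5/6)(1/5) = 0.047619.
The prior-weighted likelihoods are 2/7 · 0.090909 = 0.025974, 1/14 · 0.2 = 0.014286, 1/7 · 0.2 = 0.028571, 3/14 · 0.1697 = 0.036364, 2/7 · 0.047619 = 0.013605; these sum to 0.1188.
By Bayes' rule, P(urn E | data) = (0.013605) / (0.1188) = 0.11452.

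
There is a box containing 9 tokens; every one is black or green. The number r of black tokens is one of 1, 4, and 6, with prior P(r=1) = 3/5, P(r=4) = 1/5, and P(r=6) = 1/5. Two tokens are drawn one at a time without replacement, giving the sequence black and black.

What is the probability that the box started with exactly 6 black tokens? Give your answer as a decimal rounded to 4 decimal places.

Compute the likelihood of the observed sequence for each case: P(data | r = 1) = (1/9)(0/8) = 0; P(data | r = 4) = (4/9)(3/8) = 1/6; P(data | r = 6) = (6/9)(5/8) = 5/12.
Multiplying each by its prior: 3/5 · 0 = 0, 1/5 · 1/6 = 1/30, 1/5 · 5/12 = 1/12; summing to 7/60.
So P(r = 6 | data) = (1/12) / (7/60) = 5/7.

0.7143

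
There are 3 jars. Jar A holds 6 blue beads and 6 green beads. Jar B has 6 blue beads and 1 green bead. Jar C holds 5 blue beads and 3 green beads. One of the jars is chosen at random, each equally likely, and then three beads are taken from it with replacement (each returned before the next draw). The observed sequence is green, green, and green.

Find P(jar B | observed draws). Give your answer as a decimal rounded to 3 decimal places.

0.016

Under each hypothesis, the probability of the observed sequence is: P(data | jar A) = (6/12)(6/12)(6/12) = 0.125; P(data | jar B) = (1/7)(1/7)(1/7) = 0.0029155; P(data | jar C) = (3/8)(3/8)(3/8) = 0.052734.
Weighting by the prior gives 1/3 · 0.125 = 0.041667, 1/3 · 0.0029155 = 0.00097182, 1/3 · 0.052734 = 0.017578; these sum to 0.060217.
By Bayes' rule, P(jar B | data) = (0.00097182) / (0.060217) = 0.016139.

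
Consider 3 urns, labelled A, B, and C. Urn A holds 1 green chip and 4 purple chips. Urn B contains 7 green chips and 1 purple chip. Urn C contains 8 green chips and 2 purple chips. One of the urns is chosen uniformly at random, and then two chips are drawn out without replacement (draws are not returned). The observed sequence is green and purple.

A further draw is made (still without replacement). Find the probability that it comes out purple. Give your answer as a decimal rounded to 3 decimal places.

For each hypothesis, P(data | H) works out to: P(data | urn A) = (1/5)(4/4) = 0.2; P(data | urn B) = (7/8)(1/7) = 0.125; P(data | urn C) = (8/10)(2/9) = 0.17778.
Multiplying each by its prior: 1/3 · 0.2 = 0.066667, 1/3 · 0.125 = 0.041667, 1/3 · 0.17778 = 0.059259; these sum to 0.16759.
Normalising, the posterior is P(urn A | data) = 0.39779, P(urn B | data) = 0.24862, P(urn C | data) = 0.35359.
So P(purple next | data) = Σ P(purple next | H) P(H | data) = (1)(0.39779) + (0)(0.24862) + (1/8)(0.35359) = 0.44199.

0.442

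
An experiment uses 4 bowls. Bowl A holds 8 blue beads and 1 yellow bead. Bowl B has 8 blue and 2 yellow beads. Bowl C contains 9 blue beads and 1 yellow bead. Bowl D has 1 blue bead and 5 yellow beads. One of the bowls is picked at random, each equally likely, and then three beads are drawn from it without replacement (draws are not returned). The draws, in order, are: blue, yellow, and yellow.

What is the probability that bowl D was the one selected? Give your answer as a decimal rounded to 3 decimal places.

The likelihood of the observed sequence under each hypothesis: P(data | bowl A) = (8/9)(1/8)(0/7) = 0; P(data | bowl B) = (8/10)(2/9)(1/8) = 1/45; P(data | bowl C) = (9/10)(1/9)(0/8) = 0; P(data | bowl D) = (1/6)(5/5)(4/4) = 1/6.
The prior-weighted likelihoods are 1/4 · 0 = 0, 1/4 · 1/45 = 1/180, 1/4 · 0 = 0, 1/4 · 1/6 = 1/24; with total 17/360.
Hence P(bowl D | data) = (1/24) / (17/360) = 15/17.

0.882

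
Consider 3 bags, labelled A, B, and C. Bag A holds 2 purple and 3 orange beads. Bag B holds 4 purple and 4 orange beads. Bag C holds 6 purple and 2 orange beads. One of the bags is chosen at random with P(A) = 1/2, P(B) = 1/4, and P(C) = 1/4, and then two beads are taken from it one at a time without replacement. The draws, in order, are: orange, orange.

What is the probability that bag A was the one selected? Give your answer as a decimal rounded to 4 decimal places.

0.7059

Under each hypothesis, the probability of the observed sequence is: P(data | bag A) = (3/5)(2/4) = 3/10; P(data | bag B) = (4/8)(3/7) = 3/14; P(data | bag C) = (2/8)(1/7) = 1/28.
Multiplying each by its prior: 1/2 · 3/10 = 3/20, 1/4 · 3/14 = 3/56, 1/4 · 1/28 = 1/112; with total 17/80.
By Bayes' rule, P(bag A | data) = (3/20) / (17/80) = 12/17.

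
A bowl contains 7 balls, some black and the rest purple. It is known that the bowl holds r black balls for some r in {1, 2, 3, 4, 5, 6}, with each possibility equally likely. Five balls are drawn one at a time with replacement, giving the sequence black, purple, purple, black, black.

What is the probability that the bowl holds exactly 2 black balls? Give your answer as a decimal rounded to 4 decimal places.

Under each hypothesis, the probability of the observed sequence is: P(data | r = 1) = (1/7)(6/7)(6/7)(1/7)(1/7) = 0.002142; P(data | r = 2) = (2/7)(5/7)(5/7)(2/7)(2/7) = 0.0119; P(data | r = 3) = (3/7)(4/7)(4/7)(3/7)(3/7) = 0.025704; P(data | r = 4) = (4/7)(3/7)(3/7)(4/7)(4/7) = 0.034271; P(data | r = 5) = (5/7)(2/7)(2/7)(5/7)(5/7) = 0.02975; P(data | r = 6) = (6/7)(1/7)(1/7)(6/7)(6/7) = 0.012852.
Multiplying each by its prior: 1/6 · 0.002142 = 0.00035699, 1/6 · 0.0119 = 0.0019833, 1/6 · 0.025704 = 0.0042839, 1/6 · 0.034271 = 0.0057119, 1/6 · 0.02975 = 0.0049583, 1/6 · 0.012852 = 0.002142; summing to 0.019436.
Hence P(r = 2 | data) = (0.0019833) / (0.019436) = 0.10204.

0.1020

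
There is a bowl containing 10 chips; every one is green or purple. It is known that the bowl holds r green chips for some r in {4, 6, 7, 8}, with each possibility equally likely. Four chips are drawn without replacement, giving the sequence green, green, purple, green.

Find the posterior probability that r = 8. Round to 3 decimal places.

0.349

Under each hypothesis, the probability of the observed sequence is: P(data | r = 4) = (4/10)(3/9)(6/8)(2/7) = 0.028571; P(data | r = 6) = (6/10)(5/9)(4/8)(4/7) = 0.095238; P(data | r = 7) = (7/10)(6/9)(3/8)(5/7) = 0.125; P(data | r = 8) = (8/10)(7/9)(2/8)(6/7) = 0.13333.
Weighting by the prior gives 1/4 · 0.028571 = 0.0071429, 1/4 · 0.095238 = 0.02381, 1/4 · 0.125 = 0.03125, 1/4 · 0.13333 = 0.033333; these sum to 0.095536.
So P(r = 8 | data) = (0.033333) / (0.095536) = 0.34891.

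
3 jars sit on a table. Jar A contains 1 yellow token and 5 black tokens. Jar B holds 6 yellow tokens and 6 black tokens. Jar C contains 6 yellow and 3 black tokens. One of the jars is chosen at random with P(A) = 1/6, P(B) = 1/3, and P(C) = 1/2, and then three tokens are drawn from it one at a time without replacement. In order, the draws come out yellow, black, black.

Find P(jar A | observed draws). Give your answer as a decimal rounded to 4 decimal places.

0.2550

Under each hypothesis, the probability of the observed sequence is: P(data | jar A) = (1/6)(5/5)(4/4) = 0.16667; P(data | jar B) = (6/12)(6/11)(5/10) = 0.13636; P(data | jar C) = (6/9)(3/8)(2/7) = 0.071429.
Weighting by the prior gives 1/6 · 0.16667 = 0.027778, 1/3 · 0.13636 = 0.045455, 1/2 · 0.071429 = 0.035714; these sum to 0.10895.
So P(jar A | data) = (0.027778) / (0.10895) = 0.25497.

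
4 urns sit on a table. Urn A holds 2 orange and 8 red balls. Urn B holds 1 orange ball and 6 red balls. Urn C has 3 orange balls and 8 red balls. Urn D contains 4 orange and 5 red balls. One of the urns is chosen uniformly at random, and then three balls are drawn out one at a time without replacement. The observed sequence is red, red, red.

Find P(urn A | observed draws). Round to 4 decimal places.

For each hypothesis, P(data | H) works out to: P(data | urn A) = (8/10)(7/9)(6/8) = 0.46667; P(data | urn B) = (6/7)(5/6)(4/5) = 0.57143; P(data | urn C) = (8/11)(7/10)(6/9) = 0.33939; P(data | urn D) = (5/9)(4/8)(3/7) = 0.11905.
The prior-weighted likelihoods are 1/4 · 0.46667 = 0.11667, 1/4 · 0.57143 = 0.14286, 1/4 · 0.33939 = 0.084848, 1/4 · 0.11905 = 0.029762; these sum to 0.37413.
Therefore the posterior P(urn A | data) = (0.11667) / (0.37413) = 0.31183.

0.3118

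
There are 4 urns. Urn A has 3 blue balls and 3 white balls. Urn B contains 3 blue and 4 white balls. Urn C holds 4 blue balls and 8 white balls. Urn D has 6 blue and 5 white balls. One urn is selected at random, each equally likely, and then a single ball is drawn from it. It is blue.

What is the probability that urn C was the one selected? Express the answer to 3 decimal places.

0.184

Under each hypothesis, the probability of this draw is: P(data | urn A) = (3/6) = 0.5; P(data | urn B) = (3/7) = 0.42857; P(data | urn C) = (4/12) = 0.33333; P(data | urn D) = (6/11) = 0.54545.
Multiplying each by its prior: 1/4 · 0.5 = 0.125, 1/4 · 0.42857 = 0.10714, 1/4 · 0.33333 = 0.083333, 1/4 · 0.54545 = 0.13636; these sum to 0.45184.
By Bayes' rule, P(urn C | data) = (0.083333) / (0.45184) = 0.18443.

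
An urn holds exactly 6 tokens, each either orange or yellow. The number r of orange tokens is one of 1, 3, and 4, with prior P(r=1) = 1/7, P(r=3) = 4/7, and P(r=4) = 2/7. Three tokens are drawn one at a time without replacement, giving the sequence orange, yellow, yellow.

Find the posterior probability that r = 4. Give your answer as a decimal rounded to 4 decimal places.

0.1481

For each hypothesis, P(data | H) works out to: P(data | r = 1) = (1/6)(5/5)(4/4) = 1/6; P(data | r = 3) = (3/6)(3/5)(2/4) = 3/20; P(data | r = 4) = (4/6)(2/5)(1/4) = 1/15.
Weighting by the prior gives 1/7 · 1/6 = 1/42, 4/7 · 3/20 = 3/35, 2/7 · 1/15 = 2/105; summing to 9/70.
Therefore the posterior P(r = 4 | data) = (2/105) / (9/70) = 4/27.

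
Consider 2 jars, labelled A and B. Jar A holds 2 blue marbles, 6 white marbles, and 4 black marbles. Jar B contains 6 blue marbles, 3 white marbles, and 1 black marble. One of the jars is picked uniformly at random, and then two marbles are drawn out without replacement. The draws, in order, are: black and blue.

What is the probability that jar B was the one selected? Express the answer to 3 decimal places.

0.524

The likelihood of the observed sequence under each hypothesis: P(data | jar A) = (4/12)(2/11) = 2/33; P(data | jar B) = (1/10)(6/9) = 1/15.
The prior-weighted likelihoods are 1/2 · 2/33 = 1/33, 1/2 · 1/15 = 1/30; with total 7/110.
So P(jar B | data) = (1/30) / (7/110) = 11/21.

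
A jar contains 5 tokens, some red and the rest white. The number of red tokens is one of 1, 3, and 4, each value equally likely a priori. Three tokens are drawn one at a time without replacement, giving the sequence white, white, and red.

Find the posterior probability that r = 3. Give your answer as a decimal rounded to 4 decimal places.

Under each hypothesis, the probability of the observed sequence is: P(data | r = 1) = (4/5)(3/4)(1/3) = 1/5; P(data | r = 3) = (2/5)(1/4)(3/3) = 1/10; P(data | r = 4) = (1/5)(0/4) = 0.
The prior-weighted likelihoods are 1/3 · 1/5 = 1/15, 1/3 · 1/10 = 1/30, 1/3 · 0 = 0; these sum to 1/10.
Therefore the posterior P(r = 3 | data) = (1/30) / (1/10) = 1/3.

0.3333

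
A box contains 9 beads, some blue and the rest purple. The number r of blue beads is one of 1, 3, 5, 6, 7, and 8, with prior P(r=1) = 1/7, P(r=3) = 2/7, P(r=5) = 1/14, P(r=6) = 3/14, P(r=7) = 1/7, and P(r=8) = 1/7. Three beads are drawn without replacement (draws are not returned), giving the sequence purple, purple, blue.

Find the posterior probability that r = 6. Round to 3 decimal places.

0.162

Under each hypothesis, the probability of the observed sequence is: P(data | r = 1) = (8/9)(7/8)(1/7) = 0.11111; P(data | r = 3) = (6/9)(5/8)(3/7) = 0.17857; P(data | r = 5) = (4/9)(3/8)(5/7) = 0.11905; P(data | r = 6) = (3/9)(2/8)(6/7) = 0.071429; P(data | r = 7) = (2/9)(1/8)(7/7) = 0.027778; P(data | r = 8) = (1/9)(0/8) = 0.
Weighting by the prior gives 1/7 · 0.11111 = 0.015873, 2/7 · 0.17857 = 0.05102, 1/14 · 0.11905 = 0.0085034, 3/14 · 0.071429 = 0.015306, 1/7 · 0.027778 = 0.0039683, 1/7 · 0 = 0; these sum to 0.094671.
By Bayes' rule, P(r = 6 | data) = (0.015306) / (0.094671) = 0.16168.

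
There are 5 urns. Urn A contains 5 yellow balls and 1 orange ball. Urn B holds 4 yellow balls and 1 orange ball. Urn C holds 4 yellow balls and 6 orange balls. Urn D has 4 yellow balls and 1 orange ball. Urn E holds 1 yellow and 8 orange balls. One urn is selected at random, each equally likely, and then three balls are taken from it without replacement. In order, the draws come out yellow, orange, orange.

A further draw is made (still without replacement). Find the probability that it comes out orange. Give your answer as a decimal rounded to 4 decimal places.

For each hypothesis, P(data | H) works out to: P(data | urn A) = (5/6)(1/5)(0/4) = 0; P(data | urn B) = (4/5)(1/4)(0/3) = 0; P(data | urn C) = (4/10)(6/9)(5/8) = 1/6; P(data | urn D) = (4/5)(1/4)(0/3) = 0; P(data | urn E) = (1/9)(8/8)(7/7) = 1/9.
Multiplying each by its prior: 1/5 · 0 = 0, 1/5 · 0 = 0, 1/5 · 1/6 = 1/30, 1/5 · 0 = 0, 1/5 · 1/9 = 1/45; summing to 1/18.
Normalising, the posterior is P(urn A | data) = 0, P(urn B | data) = 0, P(urn C | data) = 3/5, P(urn D | data) = 0, P(urn E | data) = 2/5.
The predictive probability is P(orange next | data) = (4/7)(3/5) + (1)(2/5) = 26/35.

0.7429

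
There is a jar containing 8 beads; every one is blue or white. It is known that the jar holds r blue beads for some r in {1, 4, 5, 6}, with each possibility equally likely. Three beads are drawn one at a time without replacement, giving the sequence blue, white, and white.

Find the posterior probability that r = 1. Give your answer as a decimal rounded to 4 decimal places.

0.3182

Under each hypothesis, the probability of the observed sequence is: P(data | r = 1) = (1/8)(7/7)(6/6) = 1/8; P(data | r = 4) = (4/8)(4/7)(3/6) = 1/7; P(data | r = 5) = (5/8)(3/7)(2/6) = 5/56; P(data | r = 6) = (6/8)(2/7)(1/6) = 1/28.
The prior-weighted likelihoods are 1/4 · 1/8 = 1/32, 1/4 · 1/7 = 1/28, 1/4 · 5/56 = 5/224, 1/4 · 1/28 = 1/112; with total 11/112.
So P(r = 1 | data) = (1/32) / (11/112) = 7/22.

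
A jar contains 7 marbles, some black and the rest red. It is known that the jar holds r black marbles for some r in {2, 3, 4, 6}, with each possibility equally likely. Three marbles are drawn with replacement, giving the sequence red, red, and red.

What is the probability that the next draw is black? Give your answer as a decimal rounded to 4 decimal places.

0.3660

Under each hypothesis, the probability of the observed sequence is: P(data | r = 2) = (5/7)(5/7)(5/7) = 0.36443; P(data | r = 3) = (4/7)(4/7)(4/7) = 0.18659; P(data | r = 4) = (3/7)(3/7)(3/7) = 0.078717; P(data | r = 6) = (1/7)(1/7)(1/7) = 0.0029155.
The prior-weighted likelihoods are 1/4 · 0.36443 = 0.091108, 1/4 · 0.18659 = 0.046647, 1/4 · 0.078717 = 0.019679, 1/4 · 0.0029155 = 0.00072886; these sum to 0.15816.
Dividing through by the total gives posterior P(r = 2 | data) = 0.57604, P(r = 3 | data) = 0.29493, P(r = 4 | data) = 0.12442, P(r = 6 | data) = 0.0046083.
So P(black next | data) = Σ P(black next | H) P(H | data) = (2/7)(0.57604) + (3/7)(0.29493) + (4/7)(0.12442) + (6/7)(0.0046083) = 0.36603.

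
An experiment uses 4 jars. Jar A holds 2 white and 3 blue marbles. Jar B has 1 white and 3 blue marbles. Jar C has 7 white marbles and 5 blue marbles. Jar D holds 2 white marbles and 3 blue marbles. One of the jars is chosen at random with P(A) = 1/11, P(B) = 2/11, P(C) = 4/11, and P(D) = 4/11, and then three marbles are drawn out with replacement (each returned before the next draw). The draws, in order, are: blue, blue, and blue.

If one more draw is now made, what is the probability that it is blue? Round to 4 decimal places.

Under each hypothesis, the probability of the observed sequence is: P(data | jar A) = (3/5)(3/5)(3/5) = 0.216; P(data | jar B) = (3/4)(3/4)(3/4) = 0.42188; P(data | jar C) = (5/12)(5/12)(5/12) = 0.072338; P(data | jar D) = (3/5)(3/5)(3/5) = 0.216.
The prior-weighted likelihoods are 1/11 · 0.216 = 0.019636, 2/11 · 0.42188 = 0.076705, 4/11 · 0.072338 = 0.026305, 4/11 · 0.216 = 0.078545; with total 0.20119.
Normalising, the posterior is P(jar A | data) = 0.097601, P(jar B | data) = 0.38125, P(jar C | data) = 0.13074, P(jar D | data) = 0.3904.
So P(blue next | data) = Σ P(blue next | H) P(H | data) = (3/5)(0.097601) + (3/4)(0.38125) + (5/12)(0.13074) + (3/5)(0.3904) = 0.63322.

0.6332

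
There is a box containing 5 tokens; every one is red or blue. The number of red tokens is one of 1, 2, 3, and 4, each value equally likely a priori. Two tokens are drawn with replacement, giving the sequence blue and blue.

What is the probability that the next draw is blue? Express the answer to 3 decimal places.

Compute the likelihood of the observed sequence for each case: P(data | r = 1) = (4/5)(4/5) = 16/25; P(data | r = 2) = (3/5)(3/5) = 9/25; P(data | r = 3) = (2/5)(2/5) = 4/25; P(data | r = 4) = (1/5)(1/5) = 1/25.
Multiplying each by its prior: 1/4 · 16/25 = 4/25, 1/4 · 9/25 = 9/100, 1/4 · 4/25 = 1/25, 1/4 · 1/25 = 1/100; summing to 3/10.
Dividing through by the total gives posterior P(r = 1 | data) = 8/15, P(r = 2 | data) = 3/10, P(r = 3 | data) = 2/15, P(r = 4 | data) = 1/30.
The predictive probability is P(blue next | data) = (4/5)(8/15) + (3/5)(3/10) + (2/5)(2/15) + (1/5)(1/30) = 2/3.

0.667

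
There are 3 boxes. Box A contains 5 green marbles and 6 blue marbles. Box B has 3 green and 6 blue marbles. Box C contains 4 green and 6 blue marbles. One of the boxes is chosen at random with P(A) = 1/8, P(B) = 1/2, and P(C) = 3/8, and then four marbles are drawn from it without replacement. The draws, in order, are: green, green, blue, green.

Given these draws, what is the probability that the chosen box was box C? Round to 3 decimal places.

0.479

Compute the likelihood of the observed sequence for each case: P(data | box A) = (5/11)(4/10)(6/9)(3/8) = 0.045455; P(data | box B) = (3/9)(2/8)(6/7)(1/6) = 0.011905; P(data | box C) = (4/10)(3/9)(6/8)(2/7) = 0.028571.
Multiplying each by its prior: 1/8 · 0.045455 = 0.0056818, 1/2 · 0.011905 = 0.0059524, 3/8 · 0.028571 = 0.010714; these sum to 0.022348.
Therefore the posterior P(box C | data) = (0.010714) / (0.022348) = 0.47942.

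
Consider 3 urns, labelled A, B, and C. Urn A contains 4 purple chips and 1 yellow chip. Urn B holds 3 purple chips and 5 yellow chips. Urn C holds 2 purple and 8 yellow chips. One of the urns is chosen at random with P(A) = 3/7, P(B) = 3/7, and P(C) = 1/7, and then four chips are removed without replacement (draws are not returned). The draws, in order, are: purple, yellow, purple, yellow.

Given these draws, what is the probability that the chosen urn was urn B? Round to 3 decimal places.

0.906

Compute the likelihood of the observed sequence for each case: P(data | urn A) = (4/5)(1/4)(3/3)(0/2) = 0; P(data | urn B) = (3/8)(5/7)(2/6)(4/5) = 0.071429; P(data | urn C) = (2/10)(8/9)(1/8)(7/7) = 0.022222.
Multiplying each by its prior: 3/7 · 0 = 0, 3/7 · 0.071429 = 0.030612, 1/7 · 0.022222 = 0.0031746; with total 0.033787.
By Bayes' rule, P(urn B | data) = (0.030612) / (0.033787) = 0.90604.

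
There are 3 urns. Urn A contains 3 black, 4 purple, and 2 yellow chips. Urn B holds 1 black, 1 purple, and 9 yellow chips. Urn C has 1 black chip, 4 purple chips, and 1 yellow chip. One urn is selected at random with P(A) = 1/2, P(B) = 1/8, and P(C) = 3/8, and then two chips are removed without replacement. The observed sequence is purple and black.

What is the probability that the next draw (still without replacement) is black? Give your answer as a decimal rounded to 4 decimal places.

For each hypothesis, P(data | H) works out to: P(data | urn A) = (4/9)(3/8) = 1/6; P(data | urn B) = (1/11)(1/10) = 1/110; P(data | urn C) = (4/6)(1/5) = 2/15.
The prior-weighted likelihoods are 1/2 · 1/6 = 1/12, 1/8 · 1/110 = 1/880, 3/8 · 2/15 = 1/20; these sum to 71/528.
Dividing through by the total gives posterior P(urn A | data) = 44/71, P(urn B | data) = 3/355, P(urn C | data) = 132/355.
Averaging over the posterior, P(black next | data) = (2/7)(44/71) + (0)(3/355) + (0)(132/355) = 88/497.

0.1771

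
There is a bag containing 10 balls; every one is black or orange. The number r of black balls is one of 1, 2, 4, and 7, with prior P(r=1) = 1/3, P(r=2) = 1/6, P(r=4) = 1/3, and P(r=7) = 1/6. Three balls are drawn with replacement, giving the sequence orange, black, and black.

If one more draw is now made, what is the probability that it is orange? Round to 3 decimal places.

0.517

Compute the likelihood of the observed sequence for each case: P(data | r = 1) = (9/10)(1/10)(1/10) = 0.009; P(data | r = 2) = (8/10)(2/10)(2/10) = 0.032; P(data | r = 4) = (6/10)(4/10)(4/10) = 0.096; P(data | r = 7) = (3/10)(7/10)(7/10) = 0.147.
Weighting by the prior gives 1/3 · 0.009 = 0.003, 1/6 · 0.032 = 0.0053333, 1/3 · 0.096 = 0.032, 1/6 · 0.147 = 0.0245; with total 0.064833.
Dividing through by the total gives posterior P(r = 1 | data) = 0.046272, P(r = 2 | data) = 0.082262, P(r = 4 | data) = 0.49357, P(r = 7 | data) = 0.37789.
So P(orange next | data) = Σ P(orange next | H) P(H | data) = (9/10)(0.046272) + (4/5)(0.082262) + (3/5)(0.49357) + (3/10)(0.37789) = 0.51697.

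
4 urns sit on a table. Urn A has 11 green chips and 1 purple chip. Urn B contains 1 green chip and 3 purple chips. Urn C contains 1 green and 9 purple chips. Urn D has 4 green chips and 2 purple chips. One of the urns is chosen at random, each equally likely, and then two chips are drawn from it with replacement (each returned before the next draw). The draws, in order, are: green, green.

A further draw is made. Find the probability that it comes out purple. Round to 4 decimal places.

0.2019

The likelihood of the observed sequence under each hypothesis: P(data | urn A) = (11/12)(11/12) = 0.84028; P(data | urn B) = (1/4)(1/4) = 0.0625; P(data | urn C) = (1/10)(1/10) = 0.01; P(data | urn D) = (4/6)(4/6) = 0.44444.
Weighting by the prior gives 1/4 · 0.84028 = 0.21007, 1/4 · 0.0625 = 0.015625, 1/4 · 0.01 = 0.0025, 1/4 · 0.44444 = 0.11111; with total 0.33931.
Normalising, the posterior is P(urn A | data) = 0.61912, P(urn B | data) = 0.04605, P(urn C | data) = 0.007368, P(urn D | data) = 0.32747.
Averaging over the posterior, P(purple next | data) = (1/12)(0.61912) + (3/4)(0.04605) + (9/10)(0.007368) + (1/3)(0.32747) = 0.20192.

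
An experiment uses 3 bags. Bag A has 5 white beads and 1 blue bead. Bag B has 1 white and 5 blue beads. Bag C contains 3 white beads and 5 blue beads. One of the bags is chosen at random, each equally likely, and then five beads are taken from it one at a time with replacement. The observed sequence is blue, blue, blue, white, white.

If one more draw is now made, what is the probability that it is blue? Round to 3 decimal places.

0.660

Under each hypothesis, the probability of the observed sequence is: P(data | bag A) = (1/6)(1/6)(1/6)(5/6)(5/6) = 0.003215; P(data | bag B) = (5/6)(5/6)(5/6)(1/6)(1/6) = 0.016075; P(data | bag C) = (5/8)(5/8)(5/8)(3/8)(3/8) = 0.034332.
Weighting by the prior gives 1/3 · 0.003215 = 0.0010717, 1/3 · 0.016075 = 0.0053584, 1/3 · 0.034332 = 0.011444; these sum to 0.017874.
Normalising, the posterior is P(bag A | data) = 0.059957, P(bag B | data) = 0.29978, P(bag C | data) = 0.64026.
So P(blue next | data) = Σ P(blue next | H) P(H | data) = (1/6)(0.059957) + (5/6)(0.29978) + (5/8)(0.64026) = 0.65997.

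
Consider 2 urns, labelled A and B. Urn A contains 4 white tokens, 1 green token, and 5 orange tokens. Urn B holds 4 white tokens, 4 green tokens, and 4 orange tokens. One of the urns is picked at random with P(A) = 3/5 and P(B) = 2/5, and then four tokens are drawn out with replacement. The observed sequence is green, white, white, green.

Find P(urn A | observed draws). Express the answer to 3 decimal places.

For each hypothesis, P(data | H) works out to: P(data | urn A) = (1/10)(4/10)(4/10)(1/10) = 0.0016; P(data | urn B) = (4/12)(4/12)(4/12)(4/12) = 0.012346.
The prior-weighted likelihoods are 3/5 · 0.0016 = 0.00096, 2/5 · 0.012346 = 0.0049383; these sum to 0.0058983.
So P(urn A | data) = (0.00096) / (0.0058983) = 0.16276.

0.163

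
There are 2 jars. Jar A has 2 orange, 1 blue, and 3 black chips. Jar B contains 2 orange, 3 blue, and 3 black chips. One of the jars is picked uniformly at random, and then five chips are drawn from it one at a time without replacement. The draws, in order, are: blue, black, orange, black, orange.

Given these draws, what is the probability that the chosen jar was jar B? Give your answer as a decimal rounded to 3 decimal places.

Compute the likelihood of the observed sequence for each case: P(data | jar A) = (1/6)(3/5)(2/4)(2/3)(1/2) = 0.016667; P(data | jar B) = (3/8)(3/7)(2/6)(2/5)(1/4) = 0.0053571.
Weighting by the prior gives 1/2 · 0.016667 = 0.0083333, 1/2 · 0.0053571 = 0.0026786; with total 0.011012.
So P(jar B | data) = (0.0026786) / (0.011012) = 0.24324.

0.243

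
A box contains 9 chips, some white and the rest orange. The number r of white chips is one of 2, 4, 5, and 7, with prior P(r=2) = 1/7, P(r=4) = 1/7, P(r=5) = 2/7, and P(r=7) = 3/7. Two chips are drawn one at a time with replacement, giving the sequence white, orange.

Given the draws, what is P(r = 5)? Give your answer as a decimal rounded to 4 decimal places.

0.3448

Under each hypothesis, the probability of the observed sequence is: P(data | r = 2) = (2/9)(7/9) = 14/81; P(data | r = 4) = (4/9)(5/9) = 20/81; P(data | r = 5) = (5/9)(4/9) = 20/81; P(data | r = 7) = (7/9)(2/9) = 14/81.
Weighting by the prior gives 1/7 · 14/81 = 2/81, 1/7 · 20/81 = 20/567, 2/7 · 20/81 = 40/567, 3/7 · 14/81 = 2/27; these sum to 116/567.
Hence P(r = 5 | data) = (40/567) / (116/567) = 10/29.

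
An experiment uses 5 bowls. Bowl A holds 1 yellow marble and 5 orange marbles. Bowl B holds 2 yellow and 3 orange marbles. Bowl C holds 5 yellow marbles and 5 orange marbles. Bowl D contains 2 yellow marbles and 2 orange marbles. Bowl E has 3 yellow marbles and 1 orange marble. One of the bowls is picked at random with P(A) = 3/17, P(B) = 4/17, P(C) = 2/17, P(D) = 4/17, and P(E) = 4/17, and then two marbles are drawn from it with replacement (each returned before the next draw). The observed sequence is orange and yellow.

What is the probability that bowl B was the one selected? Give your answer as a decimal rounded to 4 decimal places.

0.2647

Compute the likelihood of the observed sequence for each case: P(data | bowl A) = (5/6)(1/6) = 5/36; P(data | bowl B) = (3/5)(2/5) = 6/25; P(data | bowl C) = (5/10)(5/10) = 1/4; P(data | bowl D) = (2/4)(2/4) = 1/4; P(data | bowl E) = (1/4)(3/4) = 3/16.
The prior-weighted likelihoods are 3/17 · 5/36 = 5/204, 4/17 · 6/25 = 24/425, 2/17 · 1/4 = 1/34, 4/17 · 1/4 = 1/17, 4/17 · 3/16 = 3/68; these sum to 16/75.
By Bayes' rule, P(bowl B | data) = (24/425) / (16/75) = 9/34.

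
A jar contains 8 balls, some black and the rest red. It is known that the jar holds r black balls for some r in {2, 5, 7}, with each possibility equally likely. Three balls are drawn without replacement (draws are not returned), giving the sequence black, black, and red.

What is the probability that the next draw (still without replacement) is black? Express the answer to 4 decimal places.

0.6842

The likelihood of the observed sequence under each hypothesis: P(data | r = 2) = (2/8)(1/7)(6/6) = 1/28; P(data | r = 5) = (5/8)(4/7)(3/6) = 5/28; P(data | r = 7) = (7/8)(6/7)(1/6) = 1/8.
Multiplying each by its prior: 1/3 · 1/28 = 1/84, 1/3 · 5/28 = 5/84, 1/3 · 1/8 = 1/24; these sum to 19/168.
Normalising, the posterior is P(r = 2 | data) = 2/19, P(r = 5 | data) = 10/19, P(r = 7 | data) = 7/19.
Averaging over the posterior, P(black next | data) = (0)(2/19) + (3/5)(10/19) + (1)(7/19) = 13/19.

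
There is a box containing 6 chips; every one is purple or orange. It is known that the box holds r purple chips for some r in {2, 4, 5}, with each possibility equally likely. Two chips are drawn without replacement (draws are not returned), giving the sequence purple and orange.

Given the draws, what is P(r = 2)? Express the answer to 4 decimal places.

Under each hypothesis, the probability of the observed sequence is: P(data | r = 2) = (2/6)(4/5) = 4/15; P(data | r = 4) = (4/6)(2/5) = 4/15; P(data | r = 5) = (5/6)(1/5) = 1/6.
The prior-weighted likelihoods are 1/3 · 4/15 = 4/45, 1/3 · 4/15 = 4/45, 1/3 · 1/6 = 1/18; these sum to 7/30.
So P(r = 2 | data) = (4/45) / (7/30) = 8/21.

0.3810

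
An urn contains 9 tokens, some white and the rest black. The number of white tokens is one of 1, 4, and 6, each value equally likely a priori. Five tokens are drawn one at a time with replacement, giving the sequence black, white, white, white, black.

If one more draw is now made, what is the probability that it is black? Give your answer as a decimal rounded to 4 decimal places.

The likelihood of the observed sequence under each hypothesis: P(data | r = 1) = (8/9)(1/9)(1/9)(1/9)(8/9) = 0.0010838; P(data | r = 4) = (5/9)(4/9)(4/9)(4/9)(5/9) = 0.027096; P(data | r = 6) = (3/9)(6/9)(6/9)(6/9)(3/9) = 0.032922.
Multiplying each by its prior: 1/3 · 0.0010838 = 0.00036128, 1/3 · 0.027096 = 0.009032, 1/3 · 0.032922 = 0.010974; with total 0.020367.
Normalising, the posterior is P(r = 1 | data) = 0.017738, P(r = 4 | data) = 0.44346, P(r = 6 | data) = 0.5388.
The predictive probability is P(black next | data) = (8/9)(0.017738) + (5/9)(0.44346) + (1/3)(0.5388) = 0.44173.

0.4417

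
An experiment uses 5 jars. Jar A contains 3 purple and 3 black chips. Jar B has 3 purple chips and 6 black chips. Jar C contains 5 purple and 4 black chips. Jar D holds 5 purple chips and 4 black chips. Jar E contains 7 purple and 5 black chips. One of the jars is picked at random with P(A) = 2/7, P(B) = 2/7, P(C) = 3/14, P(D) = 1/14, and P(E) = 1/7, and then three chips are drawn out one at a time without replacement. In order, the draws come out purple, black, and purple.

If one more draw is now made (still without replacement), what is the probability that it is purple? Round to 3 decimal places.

The likelihood of the observed sequence under each hypothesis: P(data | jar A) = (3/6)(3/5)(2/4) = 0.15; P(data | jar B) = (3/9)(6/8)(2/7) = 0.071429; P(data | jar C) = (5/9)(4/8)(4/7) = 0.15873; P(data | jar D) = (5/9)(4/8)(4/7) = 0.15873; P(data | jar E) = (7/12)(5/11)(6/10) = 0.15909.
Multiplying each by its prior: 2/7 · 0.15 = 0.042857, 2/7 · 0.071429 = 0.020408, 3/14 · 0.15873 = 0.034014, 1/14 · 0.15873 = 0.011338, 1/7 · 0.15909 = 0.022727; summing to 0.13134.
Normalising, the posterior is P(jar A | data) = 0.3263, P(jar B | data) = 0.15538, P(jar C | data) = 0.25897, P(jar D | data) = 0.086322, P(jar E | data) = 0.17304.
Averaging over the posterior, P(purple next | data) = (1/3)(0.3263) + (1/6)(0.15538) + (1/2)(0.25897) + (1/2)(0.086322) + (5/9)(0.17304) = 0.40344.

0.403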